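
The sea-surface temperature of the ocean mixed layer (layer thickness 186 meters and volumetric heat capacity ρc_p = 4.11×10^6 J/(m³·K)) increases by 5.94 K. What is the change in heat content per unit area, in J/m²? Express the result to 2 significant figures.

Areal heat capacity C = ρc_p × D = 4.11×10^6 × 186 = 7.64×10^8 J/(m^2 K).
ΔQ = C ΔT = 7.64×10^8 × 5.94 = 4.54×10^9 J/m².

4.5×10^9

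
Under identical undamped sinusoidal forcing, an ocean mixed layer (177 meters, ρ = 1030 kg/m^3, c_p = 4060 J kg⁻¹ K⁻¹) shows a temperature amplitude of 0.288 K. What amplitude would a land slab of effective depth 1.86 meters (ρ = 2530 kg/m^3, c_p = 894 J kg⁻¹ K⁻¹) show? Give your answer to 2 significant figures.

C_ocean = 7.40×10^8 J/(m²·K); C_land = 4.21×10^6 J/(m²·K).
A ∝ 1/C ⇒ A_land = A_ocean × C_ocean/C_land = 0.288 × 176 = 50.7 K.

51 K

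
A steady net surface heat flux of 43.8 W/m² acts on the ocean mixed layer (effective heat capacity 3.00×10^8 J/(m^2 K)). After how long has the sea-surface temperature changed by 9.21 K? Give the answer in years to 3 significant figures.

Areal heat capacity C = 3.00×10^8 J/(m^2 K) (given).
Time required: Δt = C ΔT / F = 3.00×10^8 × 9.21 / 43.8 = 6.31×10^7 s.
In years: 6.31×10^7 s / (3.156×10^7 s/year) = 2.00 years.

2.00 years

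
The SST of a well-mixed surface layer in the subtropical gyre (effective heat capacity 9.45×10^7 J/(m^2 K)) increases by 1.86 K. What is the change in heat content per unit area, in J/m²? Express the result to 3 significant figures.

1.76×10^8

Areal heat capacity C = 9.45×10^7 J/(m^2 K) (given).
ΔQ = C ΔT = 9.45×10^7 × 1.86 = 1.76×10^8 J/m².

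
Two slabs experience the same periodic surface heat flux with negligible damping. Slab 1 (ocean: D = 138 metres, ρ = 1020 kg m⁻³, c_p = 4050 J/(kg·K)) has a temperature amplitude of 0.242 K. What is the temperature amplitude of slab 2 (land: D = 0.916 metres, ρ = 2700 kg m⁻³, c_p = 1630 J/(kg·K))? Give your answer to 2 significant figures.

C_ocean = 5.70×10^8 J/(m²·K); C_land = 4.03×10^6 J/(m²·K).
A ∝ 1/C ⇒ A_land = A_ocean × C_ocean/C_land = 0.242 × 141 = 34.2 K.

34 K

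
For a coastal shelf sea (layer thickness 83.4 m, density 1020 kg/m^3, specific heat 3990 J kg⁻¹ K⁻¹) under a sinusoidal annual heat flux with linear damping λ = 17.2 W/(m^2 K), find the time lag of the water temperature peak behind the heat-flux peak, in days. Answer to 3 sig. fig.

76.8 days

Areal heat capacity C = ρ c_p D = 1020 × 3990 × 83.4 = 3.39×10^8 J m⁻² K⁻¹.
ω = 2π / 3.15×10^7 s = 1.99×10^-7 s⁻¹.
Phase lag φ = arctan(Cω/λ) = arctan(67.6/17.2) = 1.32 rad.
Time lag = φ / ω = 1.32 / 1.99×10^-7 = 6.63×10^6 s = 76.8 days.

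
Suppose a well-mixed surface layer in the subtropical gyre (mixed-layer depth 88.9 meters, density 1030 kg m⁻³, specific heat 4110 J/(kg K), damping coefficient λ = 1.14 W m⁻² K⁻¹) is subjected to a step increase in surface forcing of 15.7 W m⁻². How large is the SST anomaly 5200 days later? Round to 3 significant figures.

Areal heat capacity C = ρ c_p D = 1030 × 4110 × 88.9 = 3.76×10^8 J/(m^2 K).
τ = C / λ = 3.76×10^8 / 1.14 = 3.30×10^8 s.
Equilibrium anomaly ΔT_eq = F / λ = 15.7 / 1.14 = 13.8 K.
t = 5200 days = 4.49×10^8 s, so t/τ = 1.36.
ΔT(t) = ΔT_eq (1 − e^(−t/τ)) = 13.8 × (1 − e^−1.36) = 10.2 K.

10.2 K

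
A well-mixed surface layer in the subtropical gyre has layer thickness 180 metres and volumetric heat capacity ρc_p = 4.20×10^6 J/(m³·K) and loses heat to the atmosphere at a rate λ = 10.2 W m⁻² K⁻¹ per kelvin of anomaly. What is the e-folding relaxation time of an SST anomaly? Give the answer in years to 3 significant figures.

2.35 years

Areal heat capacity C = ρc_p × D = 4.20×10^6 × 180 = 7.56×10^8 J/(m^2 K).
Relaxation time τ = C / λ = 7.56×10^8 / 10.2 = 7.41×10^7 s.
In years: 7.41×10^7 s / (3.156×10^7 s/year) = 2.35 years.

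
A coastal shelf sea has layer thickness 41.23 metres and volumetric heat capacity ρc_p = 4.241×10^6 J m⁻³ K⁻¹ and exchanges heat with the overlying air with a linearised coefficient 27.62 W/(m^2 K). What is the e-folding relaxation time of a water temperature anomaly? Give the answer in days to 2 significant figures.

73 days

Areal heat capacity C = ρc_p × D = 4.241×10^6 × 41.23 = 1.75×10^8 J/(m²·K).
Relaxation time τ = C / λ = 1.75×10^8 / 27.62 = 6.33×10^6 s.
In days: 6.33×10^6 s / (86400 s/day) = 73.3 days.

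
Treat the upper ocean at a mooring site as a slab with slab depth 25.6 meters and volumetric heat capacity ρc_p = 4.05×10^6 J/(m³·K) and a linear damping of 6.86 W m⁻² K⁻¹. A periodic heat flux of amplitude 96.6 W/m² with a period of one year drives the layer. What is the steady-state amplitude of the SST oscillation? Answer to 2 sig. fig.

4.4 K

Areal heat capacity C = ρc_p × D = 4.05×10^6 × 25.6 = 1.04×10^8 J/(m^2 K).
Angular frequency ω = 2π / T = 2π / 3.15×10^7 s = 1.99×10^-7 s⁻¹.
√((Cω)² + λ²) = √((20.7)² + 6.86²) = 21.8 W/(m²·K).
Amplitude A = F₀ / √((Cω)²+λ²) = 96.6 / 21.8 = 4.44 K.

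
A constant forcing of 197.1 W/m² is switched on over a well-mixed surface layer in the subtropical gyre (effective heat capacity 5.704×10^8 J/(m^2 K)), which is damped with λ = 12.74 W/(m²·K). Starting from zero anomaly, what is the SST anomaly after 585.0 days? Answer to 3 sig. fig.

Areal heat capacity C = 5.704×10^8 J/(m^2 K) (given).
τ = C / λ = 5.70×10^8 / 12.74 = 4.48×10^7 s.
Equilibrium anomaly ΔT_eq = F / λ = 197.1 / 12.74 = 15.5 K.
t = 585.0 days = 5.05×10^7 s, so t/τ = 1.13.
ΔT(t) = ΔT_eq (1 − e^(−t/τ)) = 15.5 × (1 − e^−1.13) = 10.5 K.

10.5 K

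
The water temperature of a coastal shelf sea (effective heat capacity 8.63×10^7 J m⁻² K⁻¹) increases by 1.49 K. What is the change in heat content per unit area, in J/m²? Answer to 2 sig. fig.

1.3×10^8

Areal heat capacity C = 8.63×10^7 J m⁻² K⁻¹ (given).
ΔQ = C ΔT = 8.63×10^7 × 1.49 = 1.29×10^8 J/m².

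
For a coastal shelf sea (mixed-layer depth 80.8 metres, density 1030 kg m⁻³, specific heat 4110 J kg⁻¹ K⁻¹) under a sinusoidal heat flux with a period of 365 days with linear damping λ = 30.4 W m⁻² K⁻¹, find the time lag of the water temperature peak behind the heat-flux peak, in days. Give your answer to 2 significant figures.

Areal heat capacity C = ρ c_p D = 1030 × 4110 × 80.8 = 3.42×10^8 J m⁻² K⁻¹.
ω = 2π / 3.15×10^7 s = 1.99×10^-7 s⁻¹.
Phase lag φ = arctan(Cω/λ) = arctan(68.1/30.4) = 1.15 rad.
Time lag = φ / ω = 1.15 / 1.99×10^-7 = 5.78×10^6 s = 66.9 days.

67 days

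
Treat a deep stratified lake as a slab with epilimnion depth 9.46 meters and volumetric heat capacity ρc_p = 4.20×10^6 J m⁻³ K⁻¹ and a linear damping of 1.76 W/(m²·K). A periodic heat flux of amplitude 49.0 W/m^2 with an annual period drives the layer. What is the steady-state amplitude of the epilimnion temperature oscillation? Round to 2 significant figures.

6.0 K

Areal heat capacity C = ρc_p × D = 4.20×10^6 × 9.46 = 3.97×10^7 J/(m²·K).
Angular frequency ω = 2π / T = 2π / 3.15×10^7 s = 1.99×10^-7 s⁻¹.
√((Cω)² + λ²) = √((7.92)² + 1.76²) = 8.11 W/(m²·K).
Amplitude A = F₀ / √((Cω)²+λ²) = 49.0 / 8.11 = 6.04 K.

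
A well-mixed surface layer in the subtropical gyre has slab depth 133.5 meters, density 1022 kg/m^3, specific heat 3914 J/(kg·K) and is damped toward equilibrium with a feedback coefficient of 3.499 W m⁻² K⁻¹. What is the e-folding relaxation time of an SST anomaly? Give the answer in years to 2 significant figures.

Areal heat capacity C = ρ c_p D = 1022 × 3914 × 133.5 = 5.34×10^8 J/(m²·K).
Relaxation time τ = C / λ = 5.34×10^8 / 3.499 = 1.53×10^8 s.
In years: 1.53×10^8 s / (3.156×10^7 s/year) = 4.84 years.

4.8 years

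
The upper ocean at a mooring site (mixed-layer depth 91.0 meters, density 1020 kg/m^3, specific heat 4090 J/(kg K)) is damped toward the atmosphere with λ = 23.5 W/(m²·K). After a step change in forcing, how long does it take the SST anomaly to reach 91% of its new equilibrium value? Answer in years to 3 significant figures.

1.23 years

Areal heat capacity C = ρ c_p D = 1020 × 4090 × 91.0 = 3.80×10^8 J/(m²·K).
τ = C / λ = 3.80×10^8 / 23.5 = 1.62×10^7 s.
Fraction reached: 1 − e^(−t/τ) = 0.91 ⇒ t = −τ ln(1 − 0.91) = τ × 2.41.
t = 3.89×10^7 s = 1.23 years.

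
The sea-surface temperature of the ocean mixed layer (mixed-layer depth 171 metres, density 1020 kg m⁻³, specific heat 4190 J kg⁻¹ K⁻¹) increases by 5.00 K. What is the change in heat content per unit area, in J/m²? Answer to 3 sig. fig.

Areal heat capacity C = ρ c_p D = 1020 × 4190 × 171 = 7.31×10^8 J/(m^2 K).
ΔQ = C ΔT = 7.31×10^8 × 5.00 = 3.65×10^9 J/m².

3.65×10^9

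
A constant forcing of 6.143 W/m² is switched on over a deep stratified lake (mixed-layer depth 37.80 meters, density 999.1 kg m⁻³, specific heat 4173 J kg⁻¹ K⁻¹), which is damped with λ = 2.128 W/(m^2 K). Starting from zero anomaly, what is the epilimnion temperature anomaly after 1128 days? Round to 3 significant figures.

Areal heat capacity C = ρ c_p D = 999.1 × 4173 × 37.80 = 1.58×10^8 J m⁻² K⁻¹.
τ = C / λ = 1.58×10^8 / 2.128 = 7.41×10^7 s.
Equilibrium anomaly ΔT_eq = F / λ = 6.143 / 2.128 = 2.89 K.
t = 1128 days = 9.75×10^7 s, so t/τ = 1.32.
ΔT(t) = ΔT_eq (1 − e^(−t/τ)) = 2.89 × (1 − e^−1.32) = 2.11 K.

2.11 K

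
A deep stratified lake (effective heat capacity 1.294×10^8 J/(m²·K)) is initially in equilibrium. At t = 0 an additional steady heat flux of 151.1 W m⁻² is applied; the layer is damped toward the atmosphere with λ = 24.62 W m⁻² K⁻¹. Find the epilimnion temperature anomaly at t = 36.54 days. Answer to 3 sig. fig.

2.77 K

Areal heat capacity C = 1.294×10^8 J/(m²·K) (given).
τ = C / λ = 1.29×10^8 / 24.62 = 5.26×10^6 s.
Equilibrium anomaly ΔT_eq = F / λ = 151.1 / 24.62 = 6.14 K.
t = 36.54 days = 3.16×10^6 s, so t/τ = 0.601.
ΔT(t) = ΔT_eq (1 − e^(−t/τ)) = 6.14 × (1 − e^−0.601) = 2.77 K.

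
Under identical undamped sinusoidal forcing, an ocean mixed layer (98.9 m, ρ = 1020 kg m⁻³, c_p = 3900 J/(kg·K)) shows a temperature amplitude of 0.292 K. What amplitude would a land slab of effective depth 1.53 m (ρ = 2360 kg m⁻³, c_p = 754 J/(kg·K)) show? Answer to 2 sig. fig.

C_ocean = 3.93×10^8 J/(m²·K); C_land = 2.72×10^6 J/(m²·K).
A ∝ 1/C ⇒ A_land = A_ocean × C_ocean/C_land = 0.292 × 145 = 42.2 K.

42 K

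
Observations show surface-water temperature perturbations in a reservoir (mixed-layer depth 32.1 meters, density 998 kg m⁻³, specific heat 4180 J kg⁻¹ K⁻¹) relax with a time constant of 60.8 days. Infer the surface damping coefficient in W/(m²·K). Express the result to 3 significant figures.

25.5

Areal heat capacity C = ρ c_p D = 998 × 4180 × 32.1 = 1.34×10^8 J/(m^2 K).
τ = 60.8 days = 5.25×10^6 s.
λ = C / τ = 1.34×10^8 / 5.25×10^6 = 25.5 W/(m²·K).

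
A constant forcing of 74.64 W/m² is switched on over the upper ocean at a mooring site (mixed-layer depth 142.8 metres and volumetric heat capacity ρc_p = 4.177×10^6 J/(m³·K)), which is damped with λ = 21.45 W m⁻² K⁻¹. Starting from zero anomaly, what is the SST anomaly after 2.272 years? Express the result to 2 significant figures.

3.2 K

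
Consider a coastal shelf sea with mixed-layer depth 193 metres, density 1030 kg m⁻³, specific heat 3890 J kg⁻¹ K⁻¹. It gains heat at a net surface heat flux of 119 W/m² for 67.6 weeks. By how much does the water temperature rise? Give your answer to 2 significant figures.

6.3 K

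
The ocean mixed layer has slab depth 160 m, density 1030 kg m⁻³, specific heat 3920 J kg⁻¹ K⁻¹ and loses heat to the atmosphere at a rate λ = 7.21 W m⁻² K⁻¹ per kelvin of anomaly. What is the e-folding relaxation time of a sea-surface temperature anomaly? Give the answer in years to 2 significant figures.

2.8 years

Areal heat capacity C = ρ c_p D = 1030 × 3920 × 160 = 6.46×10^8 J/(m²·K).
Relaxation time τ = C / λ = 6.46×10^8 / 7.21 = 8.96×10^7 s.
In years: 8.96×10^7 s / (3.156×10^7 s/year) = 2.84 years.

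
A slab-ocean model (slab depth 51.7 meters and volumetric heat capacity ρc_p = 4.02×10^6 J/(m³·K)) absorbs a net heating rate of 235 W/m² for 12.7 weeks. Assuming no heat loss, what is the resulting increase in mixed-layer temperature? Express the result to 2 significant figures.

8.7 K

Areal heat capacity C = ρc_p × D = 4.02×10^6 × 51.7 = 2.08×10^8 J/(m²·K).
Net heat input Q = F Δt = 235 × (12.7 weeks × 6.048×10^5 s/week) = 1.81×10^9 J/m².
ΔT = Q / C = 1.81×10^9 / 2.08×10^8 = 8.68 K.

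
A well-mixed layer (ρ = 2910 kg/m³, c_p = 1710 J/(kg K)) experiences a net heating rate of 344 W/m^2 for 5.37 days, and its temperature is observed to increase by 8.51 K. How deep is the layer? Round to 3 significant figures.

3.77 m

Heat input Q = F Δt = 344 × 4.64×10^5 s = 1.60×10^8 J/m².
Required areal heat capacity C = Q / ΔT = 1.88×10^7 J/(m²·K).
Depth D = C / (ρ c_p) = 1.88×10^7 / (2910 × 1710) = 3.77 m.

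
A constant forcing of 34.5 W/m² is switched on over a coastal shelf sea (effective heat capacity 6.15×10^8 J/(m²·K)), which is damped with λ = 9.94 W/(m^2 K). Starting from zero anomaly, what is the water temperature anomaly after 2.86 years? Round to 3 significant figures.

Areal heat capacity C = 6.15×10^8 J/(m²·K) (given).
τ = C / λ = 6.15×10^8 / 9.94 = 6.19×10^7 s.
Equilibrium anomaly ΔT_eq = F / λ = 34.5 / 9.94 = 3.47 K.
t = 2.86 years = 9.03×10^7 s, so t/τ = 1.46.
ΔT(t) = ΔT_eq (1 − e^(−t/τ)) = 3.47 × (1 − e^−1.46) = 2.66 K.

2.66 K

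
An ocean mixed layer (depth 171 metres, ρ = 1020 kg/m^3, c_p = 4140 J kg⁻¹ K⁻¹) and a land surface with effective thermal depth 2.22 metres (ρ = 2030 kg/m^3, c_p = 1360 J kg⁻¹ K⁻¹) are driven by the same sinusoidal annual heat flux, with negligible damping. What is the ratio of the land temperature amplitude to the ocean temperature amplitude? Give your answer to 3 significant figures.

118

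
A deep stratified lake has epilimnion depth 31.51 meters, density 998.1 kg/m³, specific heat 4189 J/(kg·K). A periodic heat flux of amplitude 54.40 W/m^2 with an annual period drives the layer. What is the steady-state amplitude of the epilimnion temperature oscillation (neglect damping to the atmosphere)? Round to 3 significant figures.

Areal heat capacity C = ρ c_p D = 998.1 × 4189 × 31.51 = 1.32×10^8 J/(m²·K).
Angular frequency ω = 2π / T = 2π / 3.15×10^7 s = 1.99×10^-7 s⁻¹.
Cω = 1.32×10^8 × 1.99×10^-7 = 26.2 W/(m²·K).
Amplitude A = F₀ / (Cω) = 54.40 / 26.2 = 2.07 K.

2.07 K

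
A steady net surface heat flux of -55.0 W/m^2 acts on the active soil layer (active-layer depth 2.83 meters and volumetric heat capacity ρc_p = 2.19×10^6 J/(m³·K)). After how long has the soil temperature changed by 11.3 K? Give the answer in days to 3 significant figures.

Areal heat capacity C = ρc_p × D = 2.19×10^6 × 2.83 = 6.20×10^6 J/(m²·K).
Time required: Δt = C ΔT / F = 6.20×10^6 × -11.3 / -55.0 = 1.27×10^6 s.
In days: 1.27×10^6 s / (86400 s/day) = 14.7 days.

14.7 days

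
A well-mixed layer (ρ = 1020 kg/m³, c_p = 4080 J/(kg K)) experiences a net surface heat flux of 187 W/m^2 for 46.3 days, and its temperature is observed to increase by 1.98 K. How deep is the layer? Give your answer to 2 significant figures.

91 m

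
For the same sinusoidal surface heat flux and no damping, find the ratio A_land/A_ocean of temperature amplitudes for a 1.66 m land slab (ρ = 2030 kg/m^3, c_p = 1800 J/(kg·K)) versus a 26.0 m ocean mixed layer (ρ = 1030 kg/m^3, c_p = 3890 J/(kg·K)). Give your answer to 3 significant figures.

C_ocean = 1030 × 3890 × 26.0 = 1.04×10^8 J/(m²·K).
C_land = 2030 × 1800 × 1.66 = 6.07×10^6 J/(m²·K).
Undamped amplitude ∝ 1/C, so A_land/A_ocean = C_ocean/C_land = 17.2.

17.2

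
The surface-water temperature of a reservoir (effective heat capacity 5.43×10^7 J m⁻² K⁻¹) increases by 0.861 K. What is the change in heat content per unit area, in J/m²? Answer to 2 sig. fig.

Areal heat capacity C = 5.43×10^7 J m⁻² K⁻¹ (given).
ΔQ = C ΔT = 5.43×10^7 × 0.861 = 4.68×10^7 J/m².

4.7×10^7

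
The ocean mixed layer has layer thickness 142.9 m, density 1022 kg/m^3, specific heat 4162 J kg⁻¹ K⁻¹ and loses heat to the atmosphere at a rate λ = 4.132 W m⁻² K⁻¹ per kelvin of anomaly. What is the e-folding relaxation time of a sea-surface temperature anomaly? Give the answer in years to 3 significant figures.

4.66 years

Areal heat capacity C = ρ c_p D = 1022 × 4162 × 142.9 = 6.08×10^8 J m⁻² K⁻¹.
Relaxation time τ = C / λ = 6.08×10^8 / 4.132 = 1.47×10^8 s.
In years: 1.47×10^8 s / (3.156×10^7 s/year) = 4.66 years.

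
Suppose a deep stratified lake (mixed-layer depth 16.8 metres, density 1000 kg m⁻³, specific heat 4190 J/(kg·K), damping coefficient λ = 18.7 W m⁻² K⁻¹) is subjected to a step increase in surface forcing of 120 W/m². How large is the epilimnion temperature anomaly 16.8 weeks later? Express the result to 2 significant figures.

6.0 K

Areal heat capacity C = ρ c_p D = 1000 × 4190 × 16.8 = 7.04×10^7 J/(m^2 K).
τ = C / λ = 7.04×10^7 / 18.7 = 3.76×10^6 s.
Equilibrium anomaly ΔT_eq = F / λ = 120 / 18.7 = 6.42 K.
t = 16.8 weeks = 1.02×10^7 s, so t/τ = 2.70.
ΔT(t) = ΔT_eq (1 − e^(−t/τ)) = 6.42 × (1 − e^−2.70) = 5.99 K.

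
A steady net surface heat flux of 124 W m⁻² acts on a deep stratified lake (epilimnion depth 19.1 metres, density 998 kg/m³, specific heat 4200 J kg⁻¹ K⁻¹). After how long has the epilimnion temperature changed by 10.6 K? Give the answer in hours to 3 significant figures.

Areal heat capacity C = ρ c_p D = 998 × 4200 × 19.1 = 8.01×10^7 J/(m^2 K).
Time required: Δt = C ΔT / F = 8.01×10^7 × 10.6 / 124 = 6.84×10^6 s.
In hours: 6.84×10^6 s / (3600 s/hour) = 1900 hours.

1900 hours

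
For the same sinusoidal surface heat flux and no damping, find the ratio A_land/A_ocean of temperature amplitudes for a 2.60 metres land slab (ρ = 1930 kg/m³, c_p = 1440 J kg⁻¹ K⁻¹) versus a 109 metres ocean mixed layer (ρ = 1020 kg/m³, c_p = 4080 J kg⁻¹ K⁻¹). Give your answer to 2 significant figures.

C_ocean = 1020 × 4080 × 109 = 4.54×10^8 J/(m²·K).
C_land = 1930 × 1440 × 2.60 = 7.23×10^6 J/(m²·K).
Undamped amplitude ∝ 1/C, so A_land/A_ocean = C_ocean/C_land = 62.8.

63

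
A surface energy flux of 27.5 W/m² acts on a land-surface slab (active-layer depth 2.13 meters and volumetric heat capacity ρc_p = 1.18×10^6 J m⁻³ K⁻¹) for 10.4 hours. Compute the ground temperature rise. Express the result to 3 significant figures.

Areal heat capacity C = ρc_p × D = 1.18×10^6 × 2.13 = 2.51×10^6 J m⁻² K⁻¹.
Net heat input Q = F Δt = 27.5 × (10.4 hours × 3600 s/hour) = 1.03×10^6 J/m².
ΔT = Q / C = 1.03×10^6 / 2.51×10^6 = 0.410 K.

0.410 K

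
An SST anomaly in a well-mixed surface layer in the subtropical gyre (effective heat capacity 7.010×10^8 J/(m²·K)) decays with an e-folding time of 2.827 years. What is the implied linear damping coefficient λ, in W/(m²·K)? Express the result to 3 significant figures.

7.86

Areal heat capacity C = 7.010×10^8 J/(m²·K) (given).
τ = 2.827 years = 8.92×10^7 s.
λ = C / τ = 7.01×10^8 / 8.92×10^7 = 7.86 W/(m²·K).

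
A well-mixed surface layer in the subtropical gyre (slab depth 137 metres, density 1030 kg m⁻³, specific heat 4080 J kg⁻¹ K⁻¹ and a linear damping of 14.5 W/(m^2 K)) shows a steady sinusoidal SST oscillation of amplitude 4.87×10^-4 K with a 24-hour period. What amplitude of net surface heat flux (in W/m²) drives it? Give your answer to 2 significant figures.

20

Areal heat capacity C = ρ c_p D = 1030 × 4080 × 137 = 5.76×10^8 J/(m²·K).
ω = 2π / 86400 s = 7.27×10^-5 s⁻¹.
√((Cω)² + λ²) = √((41900)² + 14.5²) = 41900 W/(m²·K).
F₀ = A × √((Cω)²+λ²) = 4.87×10^-4 × 41900 = 20.4 W/m².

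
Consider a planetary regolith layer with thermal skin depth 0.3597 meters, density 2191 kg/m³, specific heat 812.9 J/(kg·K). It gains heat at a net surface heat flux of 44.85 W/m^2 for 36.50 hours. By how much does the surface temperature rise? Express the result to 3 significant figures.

9.20 K

Areal heat capacity C = ρ c_p D = 2191 × 812.9 × 0.3597 = 6.41×10^5 J/(m²·K).
Net heat input Q = F Δt = 44.85 × (36.50 hours × 3600 s/hour) = 5.89×10^6 J/m².
ΔT = Q / C = 5.89×10^6 / 6.41×10^5 = 9.20 K.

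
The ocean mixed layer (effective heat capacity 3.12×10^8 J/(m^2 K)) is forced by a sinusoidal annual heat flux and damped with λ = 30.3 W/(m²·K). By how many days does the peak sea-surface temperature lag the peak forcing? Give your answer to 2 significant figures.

Areal heat capacity C = 3.12×10^8 J/(m^2 K) (given).
ω = 2π / 3.15×10^7 s = 1.99×10^-7 s⁻¹.
Phase lag φ = arctan(Cω/λ) = arctan(62.2/30.3) = 1.12 rad.
Time lag = φ / ω = 1.12 / 1.99×10^-7 = 5.61×10^6 s = 64.9 days.

65 days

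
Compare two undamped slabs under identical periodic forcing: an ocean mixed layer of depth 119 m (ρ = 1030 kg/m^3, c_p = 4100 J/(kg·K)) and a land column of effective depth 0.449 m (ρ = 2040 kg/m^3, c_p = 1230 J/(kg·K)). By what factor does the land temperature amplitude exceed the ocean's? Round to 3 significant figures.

446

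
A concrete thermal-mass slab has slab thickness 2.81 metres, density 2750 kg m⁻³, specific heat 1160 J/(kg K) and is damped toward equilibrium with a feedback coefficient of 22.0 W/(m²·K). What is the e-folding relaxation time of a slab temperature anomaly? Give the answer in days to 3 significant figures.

4.72 days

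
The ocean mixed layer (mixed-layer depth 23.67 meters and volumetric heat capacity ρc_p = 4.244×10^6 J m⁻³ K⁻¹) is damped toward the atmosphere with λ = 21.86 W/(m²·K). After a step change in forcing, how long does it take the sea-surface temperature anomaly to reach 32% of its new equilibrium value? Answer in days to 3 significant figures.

20.5 days

Areal heat capacity C = ρc_p × D = 4.244×10^6 × 23.67 = 1.00×10^8 J/(m²·K).
τ = C / λ = 1.00×10^8 / 21.86 = 4.60×10^6 s.
Fraction reached: 1 − e^(−t/τ) = 0.32 ⇒ t = −τ ln(1 − 0.32) = τ × 0.386.
t = 1.77×10^6 s = 20.5 days.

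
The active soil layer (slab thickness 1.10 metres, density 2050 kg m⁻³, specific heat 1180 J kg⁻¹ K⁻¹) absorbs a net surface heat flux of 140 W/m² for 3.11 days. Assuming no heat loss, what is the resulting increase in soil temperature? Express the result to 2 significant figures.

Areal heat capacity C = ρ c_p D = 2050 × 1180 × 1.10 = 2.66×10^6 J m⁻² K⁻¹.
Net heat input Q = F Δt = 140 × (3.11 days × 86400 s/day) = 3.76×10^7 J/m².
ΔT = Q / C = 3.76×10^7 / 2.66×10^6 = 14.1 K.

14 K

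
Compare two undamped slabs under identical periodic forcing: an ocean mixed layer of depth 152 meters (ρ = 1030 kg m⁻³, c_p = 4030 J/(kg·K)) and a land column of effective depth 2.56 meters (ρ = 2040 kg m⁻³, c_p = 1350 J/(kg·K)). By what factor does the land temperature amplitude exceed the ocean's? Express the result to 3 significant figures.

89.5

C_ocean = 1030 × 4030 × 152 = 6.31×10^8 J/(m²·K).
C_land = 2040 × 1350 × 2.56 = 7.05×10^6 J/(m²·K).
Undamped amplitude ∝ 1/C, so A_land/A_ocean = C_ocean/C_land = 89.5.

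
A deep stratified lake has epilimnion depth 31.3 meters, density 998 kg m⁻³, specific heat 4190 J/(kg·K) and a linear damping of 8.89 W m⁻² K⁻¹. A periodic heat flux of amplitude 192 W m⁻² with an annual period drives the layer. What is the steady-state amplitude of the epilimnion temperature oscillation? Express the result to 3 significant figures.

6.97 K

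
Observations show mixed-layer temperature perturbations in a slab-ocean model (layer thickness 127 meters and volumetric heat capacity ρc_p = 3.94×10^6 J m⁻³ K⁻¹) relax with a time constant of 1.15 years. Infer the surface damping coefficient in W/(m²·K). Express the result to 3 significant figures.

Areal heat capacity C = ρc_p × D = 3.94×10^6 × 127 = 5.00×10^8 J m⁻² K⁻¹.
τ = 1.15 years = 3.63×10^7 s.
λ = C / τ = 5.00×10^8 / 3.63×10^7 = 13.8 W/(m²·K).

13.8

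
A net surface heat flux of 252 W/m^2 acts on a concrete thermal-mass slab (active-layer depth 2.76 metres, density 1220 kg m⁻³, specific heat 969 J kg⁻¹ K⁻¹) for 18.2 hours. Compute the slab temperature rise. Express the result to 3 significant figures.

5.06 K

Areal heat capacity C = ρ c_p D = 1220 × 969 × 2.76 = 3.26×10^6 J/(m^2 K).
Net heat input Q = F Δt = 252 × (18.2 hours × 3600 s/hour) = 1.65×10^7 J/m².
ΔT = Q / C = 1.65×10^7 / 3.26×10^6 = 5.06 K.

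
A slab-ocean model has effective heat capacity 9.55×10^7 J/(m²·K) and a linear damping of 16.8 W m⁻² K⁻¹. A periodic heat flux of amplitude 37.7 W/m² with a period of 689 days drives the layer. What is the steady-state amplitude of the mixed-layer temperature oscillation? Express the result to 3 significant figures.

Areal heat capacity C = 9.55×10^7 J/(m²·K) (given).
Angular frequency ω = 2π / T = 2π / 5.95×10^7 s = 1.06×10^-7 s⁻¹.
√((Cω)² + λ²) = √((10.1)² + 16.8²) = 19.6 W/(m²·K).
Amplitude A = F₀ / √((Cω)²+λ²) = 37.7 / 19.6 = 1.92 K.

1.92 K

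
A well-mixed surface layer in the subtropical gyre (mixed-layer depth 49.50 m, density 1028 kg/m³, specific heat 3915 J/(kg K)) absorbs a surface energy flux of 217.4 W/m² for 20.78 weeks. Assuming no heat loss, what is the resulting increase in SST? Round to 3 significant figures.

13.7 K

Areal heat capacity C = ρ c_p D = 1028 × 3915 × 49.50 = 1.99×10^8 J/(m²·K).
Net heat input Q = F Δt = 217.4 × (20.78 weeks × 6.048×10^5 s/week) = 2.73×10^9 J/m².
ΔT = Q / C = 2.73×10^9 / 1.99×10^8 = 13.7 K.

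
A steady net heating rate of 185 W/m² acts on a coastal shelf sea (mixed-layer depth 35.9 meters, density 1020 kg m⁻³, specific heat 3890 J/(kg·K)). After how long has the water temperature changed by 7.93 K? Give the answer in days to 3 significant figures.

Areal heat capacity C = ρ c_p D = 1020 × 3890 × 35.9 = 1.42×10^8 J/(m²·K).
Time required: Δt = C ΔT / F = 1.42×10^8 × 7.93 / 185 = 6.11×10^6 s.
In days: 6.11×10^6 s / (86400 s/day) = 70.7 days.

70.7 days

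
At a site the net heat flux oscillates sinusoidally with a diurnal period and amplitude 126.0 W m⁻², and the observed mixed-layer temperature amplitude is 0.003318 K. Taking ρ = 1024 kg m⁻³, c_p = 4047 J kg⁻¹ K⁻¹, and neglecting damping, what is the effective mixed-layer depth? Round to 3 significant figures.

126 m

ω = 2π / 86400 s = 7.27×10^-5 s⁻¹.
Required C = F₀ / (A ω) = 126.0 / (0.003318 × 7.27×10^-5) = 5.22×10^8 J/(m²·K).
D = C / (ρ c_p) = 5.22×10^8 / (1024 × 4047) = 126 m.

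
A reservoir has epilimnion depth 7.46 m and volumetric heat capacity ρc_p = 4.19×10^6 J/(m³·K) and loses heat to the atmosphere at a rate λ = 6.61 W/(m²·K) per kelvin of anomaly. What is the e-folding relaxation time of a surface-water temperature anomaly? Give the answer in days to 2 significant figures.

Areal heat capacity C = ρc_p × D = 4.19×10^6 × 7.46 = 3.13×10^7 J m⁻² K⁻¹.
Relaxation time τ = C / λ = 3.13×10^7 / 6.61 = 4.73×10^6 s.
In days: 4.73×10^6 s / (86400 s/day) = 54.7 days.

55 days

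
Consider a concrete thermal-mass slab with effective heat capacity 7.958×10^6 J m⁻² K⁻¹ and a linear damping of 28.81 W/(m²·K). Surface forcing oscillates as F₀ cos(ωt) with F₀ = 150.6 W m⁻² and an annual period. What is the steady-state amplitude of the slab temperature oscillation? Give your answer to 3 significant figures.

5.22 K

Areal heat capacity C = 7.958×10^6 J m⁻² K⁻¹ (given).
Angular frequency ω = 2π / T = 2π / 3.15×10^7 s = 1.99×10^-7 s⁻¹.
√((Cω)² + λ²) = √((1.59)² + 28.81²) = 28.9 W/(m²·K).
Amplitude A = F₀ / √((Cω)²+λ²) = 150.6 / 28.9 = 5.22 K.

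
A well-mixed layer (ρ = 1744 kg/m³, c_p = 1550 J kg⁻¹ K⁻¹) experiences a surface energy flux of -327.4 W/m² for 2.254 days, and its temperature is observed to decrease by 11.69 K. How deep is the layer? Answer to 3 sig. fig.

2.02 m

Heat input Q = F Δt = -327.4 × 1.95×10^5 s = -6.38×10^7 J/m².
Required areal heat capacity C = Q / ΔT = 5.45×10^6 J/(m²·K).
Depth D = C / (ρ c_p) = 5.45×10^6 / (1744 × 1550) = 2.02 m.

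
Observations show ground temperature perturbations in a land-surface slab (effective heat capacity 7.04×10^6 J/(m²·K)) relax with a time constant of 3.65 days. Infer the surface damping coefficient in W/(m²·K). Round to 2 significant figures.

22

Areal heat capacity C = 7.04×10^6 J/(m²·K) (given).
τ = 3.65 days = 3.15×10^5 s.
λ = C / τ = 7.04×10^6 / 3.15×10^5 = 22.3 W/(m²·K).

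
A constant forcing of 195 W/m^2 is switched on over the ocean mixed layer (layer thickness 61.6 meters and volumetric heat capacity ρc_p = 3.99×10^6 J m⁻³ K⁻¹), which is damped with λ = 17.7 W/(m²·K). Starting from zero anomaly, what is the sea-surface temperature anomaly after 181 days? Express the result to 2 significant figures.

7.4 K

Areal heat capacity C = ρc_p × D = 3.99×10^6 × 61.6 = 2.46×10^8 J/(m^2 K).
τ = C / λ = 2.46×10^8 / 17.7 = 1.39×10^7 s.
Equilibrium anomaly ΔT_eq = F / λ = 195 / 17.7 = 11.0 K.
t = 181 days = 1.56×10^7 s, so t/τ = 1.13.
ΔT(t) = ΔT_eq (1 − e^(−t/τ)) = 11.0 × (1 − e^−1.13) = 7.44 K.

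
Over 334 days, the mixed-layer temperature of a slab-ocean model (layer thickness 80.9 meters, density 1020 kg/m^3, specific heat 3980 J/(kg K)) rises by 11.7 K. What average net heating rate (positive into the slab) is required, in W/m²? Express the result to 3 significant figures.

133

Areal heat capacity C = ρ c_p D = 1020 × 3980 × 80.9 = 3.28×10^8 J m⁻² K⁻¹.
Required heat per unit area: Q = C ΔT = 3.28×10^8 × 11.7 = 3.84×10^9 J/m².
Flux F = Q / Δt = 3.84×10^9 / 2.89×10^7 s = 133 W/m².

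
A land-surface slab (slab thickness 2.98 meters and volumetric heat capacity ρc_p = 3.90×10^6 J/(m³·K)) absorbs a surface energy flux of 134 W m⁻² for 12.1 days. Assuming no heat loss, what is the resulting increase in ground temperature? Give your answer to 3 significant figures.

Areal heat capacity C = ρc_p × D = 3.90×10^6 × 2.98 = 1.16×10^7 J/(m²·K).
Net heat input Q = F Δt = 134 × (12.1 days × 86400 s/day) = 1.40×10^8 J/m².
ΔT = Q / C = 1.40×10^8 / 1.16×10^7 = 12.1 K.

12.1 K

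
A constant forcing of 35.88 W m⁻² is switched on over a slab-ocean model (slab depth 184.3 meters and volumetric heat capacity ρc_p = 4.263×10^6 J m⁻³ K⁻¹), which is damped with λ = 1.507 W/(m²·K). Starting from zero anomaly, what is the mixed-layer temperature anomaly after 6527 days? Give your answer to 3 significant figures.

Areal heat capacity C = ρc_p × D = 4.263×10^6 × 184.3 = 7.86×10^8 J/(m²·K).
τ = C / λ = 7.86×10^8 / 1.507 = 5.21×10^8 s.
Equilibrium anomaly ΔT_eq = F / λ = 35.88 / 1.507 = 23.8 K.
t = 6527 days = 5.64×10^8 s, so t/τ = 1.08.
ΔT(t) = ΔT_eq (1 − e^(−t/τ)) = 23.8 × (1 − e^−1.08) = 15.7 K.

15.7 K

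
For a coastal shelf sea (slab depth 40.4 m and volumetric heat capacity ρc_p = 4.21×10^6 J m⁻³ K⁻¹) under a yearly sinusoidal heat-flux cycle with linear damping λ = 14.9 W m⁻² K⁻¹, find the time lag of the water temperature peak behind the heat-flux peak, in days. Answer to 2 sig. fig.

67 days

Areal heat capacity C = ρc_p × D = 4.21×10^6 × 40.4 = 1.70×10^8 J m⁻² K⁻¹.
ω = 2π / 3.15×10^7 s = 1.99×10^-7 s⁻¹.
Phase lag φ = arctan(Cω/λ) = arctan(33.9/14.9) = 1.16 rad.
Time lag = φ / ω = 1.16 / 1.99×10^-7 = 5.80×10^6 s = 67.2 days.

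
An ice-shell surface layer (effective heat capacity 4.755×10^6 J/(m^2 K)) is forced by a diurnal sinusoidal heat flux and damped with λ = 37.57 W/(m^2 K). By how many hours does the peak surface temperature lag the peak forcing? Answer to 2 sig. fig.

5.6 hours

Areal heat capacity C = 4.755×10^6 J/(m^2 K) (given).
ω = 2π / 86400 s = 7.27×10^-5 s⁻¹.
Phase lag φ = arctan(Cω/λ) = arctan(346/37.57) = 1.46 rad.
Time lag = φ / ω = 1.46 / 7.27×10^-5 = 20100 s = 5.59 hours.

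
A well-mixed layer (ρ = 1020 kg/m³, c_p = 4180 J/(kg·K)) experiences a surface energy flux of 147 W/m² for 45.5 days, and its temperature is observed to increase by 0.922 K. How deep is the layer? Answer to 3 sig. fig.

147 m

Heat input Q = F Δt = 147 × 3.93×10^6 s = 5.78×10^8 J/m².
Required areal heat capacity C = Q / ΔT = 6.27×10^8 J/(m²·K).
Depth D = C / (ρ c_p) = 6.27×10^8 / (1020 × 4180) = 147 m.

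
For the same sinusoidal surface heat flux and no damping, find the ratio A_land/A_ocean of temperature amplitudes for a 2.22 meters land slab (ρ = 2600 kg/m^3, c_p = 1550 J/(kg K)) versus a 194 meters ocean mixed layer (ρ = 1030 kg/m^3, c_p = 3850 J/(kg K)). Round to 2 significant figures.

86

C_ocean = 1030 × 3850 × 194 = 7.69×10^8 J/(m²·K).
C_land = 2600 × 1550 × 2.22 = 8.95×10^6 J/(m²·K).
Undamped amplitude ∝ 1/C, so A_land/A_ocean = C_ocean/C_land = 86.0.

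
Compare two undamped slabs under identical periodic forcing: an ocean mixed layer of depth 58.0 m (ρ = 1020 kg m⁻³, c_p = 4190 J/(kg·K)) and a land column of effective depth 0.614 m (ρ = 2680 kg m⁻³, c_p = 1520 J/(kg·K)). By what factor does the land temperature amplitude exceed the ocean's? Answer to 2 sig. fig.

99

C_ocean = 1020 × 4190 × 58.0 = 2.48×10^8 J/(m²·K).
C_land = 2680 × 1520 × 0.614 = 2.50×10^6 J/(m²·K).
Undamped amplitude ∝ 1/C, so A_land/A_ocean = C_ocean/C_land = 99.1.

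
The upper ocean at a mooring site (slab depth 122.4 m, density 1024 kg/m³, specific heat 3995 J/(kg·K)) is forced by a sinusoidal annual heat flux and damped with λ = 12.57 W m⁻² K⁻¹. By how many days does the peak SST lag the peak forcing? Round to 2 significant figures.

Areal heat capacity C = ρ c_p D = 1024 × 3995 × 122.4 = 5.01×10^8 J/(m^2 K).
ω = 2π / 3.15×10^7 s = 1.99×10^-7 s⁻¹.
Phase lag φ = arctan(Cω/λ) = arctan(99.8/12.57) = 1.45 rad.
Time lag = φ / ω = 1.45 / 1.99×10^-7 = 7.25×10^6 s = 84.0 days.

84 days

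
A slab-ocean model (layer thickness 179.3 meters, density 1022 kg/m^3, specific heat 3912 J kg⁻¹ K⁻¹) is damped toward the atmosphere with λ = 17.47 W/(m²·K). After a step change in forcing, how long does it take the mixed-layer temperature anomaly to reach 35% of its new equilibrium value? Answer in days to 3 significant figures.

205 days

Areal heat capacity C = ρ c_p D = 1022 × 3912 × 179.3 = 7.17×10^8 J/(m²·K).
τ = C / λ = 7.17×10^8 / 17.47 = 4.10×10^7 s.
Fraction reached: 1 − e^(−t/τ) = 0.35 ⇒ t = −τ ln(1 − 0.35) = τ × 0.431.
t = 1.77×10^7 s = 205 days.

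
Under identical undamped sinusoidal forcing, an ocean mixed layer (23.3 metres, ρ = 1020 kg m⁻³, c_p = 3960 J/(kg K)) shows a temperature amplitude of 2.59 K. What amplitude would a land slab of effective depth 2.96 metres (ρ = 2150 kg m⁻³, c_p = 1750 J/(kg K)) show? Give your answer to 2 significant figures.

22 K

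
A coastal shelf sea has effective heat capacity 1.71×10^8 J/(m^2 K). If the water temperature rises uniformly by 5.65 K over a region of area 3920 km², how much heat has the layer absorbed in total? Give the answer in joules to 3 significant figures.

Areal heat capacity C = 1.71×10^8 J/(m^2 K) (given).
Heat per unit area: q = C ΔT = 1.71×10^8 × 5.65 = 9.66×10^8 J/m².
Total heat: Q = q × A = 9.66×10^8 × (3920 × 10⁶ m²) = 3.79×10^18 J.

3.79×10^18 J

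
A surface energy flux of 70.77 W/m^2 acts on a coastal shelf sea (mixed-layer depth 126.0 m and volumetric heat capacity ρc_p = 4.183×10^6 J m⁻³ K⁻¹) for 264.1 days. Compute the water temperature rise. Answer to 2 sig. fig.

Areal heat capacity C = ρc_p × D = 4.183×10^6 × 126.0 = 5.27×10^8 J m⁻² K⁻¹.
Net heat input Q = F Δt = 70.77 × (264.1 days × 86400 s/day) = 1.61×10^9 J/m².
ΔT = Q / C = 1.61×10^9 / 5.27×10^8 = 3.06 K.

3.1 K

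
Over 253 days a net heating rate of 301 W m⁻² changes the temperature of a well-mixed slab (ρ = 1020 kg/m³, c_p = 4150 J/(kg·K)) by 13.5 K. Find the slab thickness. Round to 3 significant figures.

115 m

Heat input Q = F Δt = 301 × 2.19×10^7 s = 6.58×10^9 J/m².
Required areal heat capacity C = Q / ΔT = 4.87×10^8 J/(m²·K).
Depth D = C / (ρ c_p) = 4.87×10^8 / (1020 × 4150) = 115 m.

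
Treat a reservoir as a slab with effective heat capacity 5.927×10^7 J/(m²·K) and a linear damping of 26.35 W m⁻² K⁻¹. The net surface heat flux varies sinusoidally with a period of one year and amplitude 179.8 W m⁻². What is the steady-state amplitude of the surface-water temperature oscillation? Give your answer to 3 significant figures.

6.23 K

Areal heat capacity C = 5.927×10^7 J/(m²·K) (given).
Angular frequency ω = 2π / T = 2π / 3.15×10^7 s = 1.99×10^-7 s⁻¹.
√((Cω)² + λ²) = √((11.8)² + 26.35²) = 28.9 W/(m²·K).
Amplitude A = F₀ / √((Cω)²+λ²) = 179.8 / 28.9 = 6.23 K.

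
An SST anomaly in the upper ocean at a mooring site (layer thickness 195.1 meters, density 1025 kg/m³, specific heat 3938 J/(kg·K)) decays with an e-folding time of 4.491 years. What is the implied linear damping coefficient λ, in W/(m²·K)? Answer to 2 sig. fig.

5.6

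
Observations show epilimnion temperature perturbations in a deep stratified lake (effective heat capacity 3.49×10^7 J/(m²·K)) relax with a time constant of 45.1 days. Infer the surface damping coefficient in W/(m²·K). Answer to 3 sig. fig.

8.96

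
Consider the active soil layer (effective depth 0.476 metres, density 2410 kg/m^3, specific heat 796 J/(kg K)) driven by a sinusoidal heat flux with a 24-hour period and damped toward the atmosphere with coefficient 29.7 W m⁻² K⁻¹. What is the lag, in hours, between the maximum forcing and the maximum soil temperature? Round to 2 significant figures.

4.4 hours

Areal heat capacity C = ρ c_p D = 2410 × 796 × 0.476 = 9.13×10^5 J m⁻² K⁻¹.
ω = 2π / 86400 s = 7.27×10^-5 s⁻¹.
Phase lag φ = arctan(Cω/λ) = arctan(66.4/29.7) = 1.15 rad.
Time lag = φ / ω = 1.15 / 7.27×10^-5 = 15800 s = 4.39 hours.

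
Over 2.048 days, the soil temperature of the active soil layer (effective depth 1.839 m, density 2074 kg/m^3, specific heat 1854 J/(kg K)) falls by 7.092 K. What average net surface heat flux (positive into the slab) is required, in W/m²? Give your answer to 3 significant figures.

-283

Areal heat capacity C = ρ c_p D = 2074 × 1854 × 1.839 = 7.07×10^6 J/(m^2 K).
Required heat per unit area: Q = C ΔT = 7.07×10^6 × -7.092 = -5.01×10^7 J/m².
Flux F = Q / Δt = -5.01×10^7 / 1.77×10^5 s = -283 W/m².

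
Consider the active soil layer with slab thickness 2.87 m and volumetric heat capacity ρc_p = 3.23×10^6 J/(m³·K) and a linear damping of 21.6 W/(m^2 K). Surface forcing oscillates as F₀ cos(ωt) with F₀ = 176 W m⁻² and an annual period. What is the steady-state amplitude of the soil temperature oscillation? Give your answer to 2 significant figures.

Areal heat capacity C = ρc_p × D = 3.23×10^6 × 2.87 = 9.27×10^6 J/(m^2 K).
Angular frequency ω = 2π / T = 2π / 3.15×10^7 s = 1.99×10^-7 s⁻¹.
√((Cω)² + λ²) = √((1.85)² + 21.6²) = 21.7 W/(m²·K).
Amplitude A = F₀ / √((Cω)²+λ²) = 176 / 21.7 = 8.12 K.

8.1 K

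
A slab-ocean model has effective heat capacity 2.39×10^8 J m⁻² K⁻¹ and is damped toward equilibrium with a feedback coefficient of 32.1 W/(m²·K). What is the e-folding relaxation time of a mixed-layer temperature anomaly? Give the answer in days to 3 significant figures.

86.2 days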